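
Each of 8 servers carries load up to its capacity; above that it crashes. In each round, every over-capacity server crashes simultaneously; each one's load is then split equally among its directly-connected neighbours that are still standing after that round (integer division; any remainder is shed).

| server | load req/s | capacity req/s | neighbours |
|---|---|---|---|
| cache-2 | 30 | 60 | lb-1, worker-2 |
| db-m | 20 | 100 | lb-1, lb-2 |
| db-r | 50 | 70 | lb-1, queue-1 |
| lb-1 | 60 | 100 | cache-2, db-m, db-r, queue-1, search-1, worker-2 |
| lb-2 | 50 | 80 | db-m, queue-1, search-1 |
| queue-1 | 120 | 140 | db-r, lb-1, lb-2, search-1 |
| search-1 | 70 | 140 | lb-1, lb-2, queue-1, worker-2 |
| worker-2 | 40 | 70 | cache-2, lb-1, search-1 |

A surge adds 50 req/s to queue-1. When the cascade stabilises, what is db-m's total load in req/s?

91

Round 1 — queue-1 at 170 > 140. queue-1 crashes.
  queue-1 sheds 170 req/s to db-r, lb-1, lb-2, search-1: 42 each (2 lost).
    db-r: 50+42 = 92 > 70
    lb-1: 60+42 = 102 > 100
    lb-2: 50+42 = 92 > 80
    search-1: 70+42 = 112 ≤ 140
Round 2 — db-r, lb-1, lb-2 crash.
  db-r sheds 92 req/s: no online neighbours, lost.
  lb-1 sheds 102 req/s to cache-2, db-m, search-1, worker-2: 25 each (2 lost).
    cache-2: 30+25 = 55 ≤ 60
    db-m: 20+25 = 45 ≤ 100
    search-1: 112+25 = 137 ≤ 140
    worker-2: 40+25 = 65 ≤ 70
  lb-2 sheds 92 req/s to db-m, search-1: 46 each.
    db-m: 45+46 = 91 ≤ 100
    search-1: 137+46 = 183 > 140
Round 3 — search-1 crashes.
  search-1 sheds 183 req/s to worker-2: 183 each.
    worker-2: 65+183 = 248 > 70
Round 4 — worker-2 crashes.
  worker-2 sheds 248 req/s to cache-2: 248 each.
    cache-2: 55+248 = 303 > 60
Round 5 — cache-2 crashes.
  cache-2 sheds 303 req/s: no online neighbours, lost.
No further crashes.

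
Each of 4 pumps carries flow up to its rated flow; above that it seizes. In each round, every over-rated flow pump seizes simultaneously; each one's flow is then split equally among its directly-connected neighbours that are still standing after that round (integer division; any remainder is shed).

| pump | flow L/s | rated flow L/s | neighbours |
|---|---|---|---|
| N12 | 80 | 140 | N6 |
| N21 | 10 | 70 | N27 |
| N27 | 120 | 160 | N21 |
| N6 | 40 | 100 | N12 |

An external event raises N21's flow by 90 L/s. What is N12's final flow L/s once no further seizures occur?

80

Round 1 — N21 at 100 > 70. N21 seizes.
  N21 sheds 100 L/s to N27: 100 each.
    N27: 120+100 = 220 > 160
Round 2 — N27 seizes.
  N27 sheds 220 L/s: no online neighbours, lost.
No further seizures.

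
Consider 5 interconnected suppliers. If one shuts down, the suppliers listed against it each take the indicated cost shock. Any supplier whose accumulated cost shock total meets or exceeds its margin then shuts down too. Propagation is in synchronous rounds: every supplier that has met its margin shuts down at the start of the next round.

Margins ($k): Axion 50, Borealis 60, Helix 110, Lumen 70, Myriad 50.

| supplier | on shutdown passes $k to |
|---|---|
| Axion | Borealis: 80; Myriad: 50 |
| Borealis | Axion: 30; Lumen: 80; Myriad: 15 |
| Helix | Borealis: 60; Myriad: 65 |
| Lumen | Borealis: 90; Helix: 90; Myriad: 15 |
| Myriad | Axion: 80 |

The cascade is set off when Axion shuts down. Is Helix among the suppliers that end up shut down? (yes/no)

Round 1 — Axion shuts down (initial).
  Borealis: +80 → 80 ≥ 60
  Myriad: +50 → 50 ≥ 50
Round 2 — Borealis, Myriad shut down.
  Lumen: +80 → 80 ≥ 70
Round 3 — Lumen shuts down.
  Helix: +90 → 90 < 110
No further shutdowns.

no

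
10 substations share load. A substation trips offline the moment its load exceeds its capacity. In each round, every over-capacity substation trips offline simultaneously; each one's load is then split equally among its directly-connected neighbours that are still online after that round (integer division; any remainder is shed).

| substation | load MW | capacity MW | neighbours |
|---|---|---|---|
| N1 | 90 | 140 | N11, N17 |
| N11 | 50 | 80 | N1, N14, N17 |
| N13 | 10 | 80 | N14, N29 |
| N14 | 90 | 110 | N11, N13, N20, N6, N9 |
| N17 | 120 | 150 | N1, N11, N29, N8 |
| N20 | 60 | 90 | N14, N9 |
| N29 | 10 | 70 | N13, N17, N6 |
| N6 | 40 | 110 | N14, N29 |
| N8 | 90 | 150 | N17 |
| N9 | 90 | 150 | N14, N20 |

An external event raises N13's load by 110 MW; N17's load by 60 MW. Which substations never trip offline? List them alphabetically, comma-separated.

N8

Round 1 — N13 at 120 > 80; N17 at 180 > 150. N13, N17 trip offline.
  N13 sheds 120 MW to N14, N29: 60 each.
    N14: 90+60 = 150 > 110
    N29: 10+60 = 70 ≤ 70
  N17 sheds 180 MW to N1, N11, N29, N8: 45 each.
    N1: 90+45 = 135 ≤ 140
    N11: 50+45 = 95 > 80
    N29: 70+45 = 115 > 70
    N8: 90+45 = 135 ≤ 150
Round 2 — N11, N14, N29 trip offline.
  N11 sheds 95 MW to N1: 95 each.
    N1: 135+95 = 230 > 140
  N14 sheds 150 MW to N20, N6, N9: 50 each.
    N20: 60+50 = 110 > 90
    N6: 40+50 = 90 ≤ 110
    N9: 90+50 = 140 ≤ 150
  N29 sheds 115 MW to N6: 115 each.
    N6: 90+115 = 205 > 110
Round 3 — N1, N20, N6 trip offline.
  N1 sheds 230 MW: no online neighbours, lost.
  N20 sheds 110 MW to N9: 110 each.
    N9: 140+110 = 250 > 150
  N6 sheds 205 MW: no online neighbours, lost.
Round 4 — N9 trips offline.
  N9 sheds 250 MW: no online neighbours, lost.
No further trips.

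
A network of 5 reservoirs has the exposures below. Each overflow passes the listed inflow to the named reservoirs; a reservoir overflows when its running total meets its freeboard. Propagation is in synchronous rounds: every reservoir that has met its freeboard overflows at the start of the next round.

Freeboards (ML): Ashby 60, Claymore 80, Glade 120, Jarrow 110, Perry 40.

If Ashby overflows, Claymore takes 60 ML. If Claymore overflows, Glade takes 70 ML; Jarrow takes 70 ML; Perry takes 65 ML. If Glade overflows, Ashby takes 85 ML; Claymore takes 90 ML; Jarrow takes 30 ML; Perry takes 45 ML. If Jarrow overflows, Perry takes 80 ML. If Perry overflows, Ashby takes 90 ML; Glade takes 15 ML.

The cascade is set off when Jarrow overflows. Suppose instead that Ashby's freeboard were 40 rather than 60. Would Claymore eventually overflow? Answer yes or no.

no

With Ashby's freeboard at 40:
Round 1 — Jarrow overflows (initial).
  Perry: +80 → 80 ≥ 40
Round 2 — Perry overflows.
  Ashby: +90 → 90 ≥ 40
  Glade: +15 → 15 < 120
Round 3 — Ashby overflows.
  Claymore: +60 → 60 < 80
No further overflows.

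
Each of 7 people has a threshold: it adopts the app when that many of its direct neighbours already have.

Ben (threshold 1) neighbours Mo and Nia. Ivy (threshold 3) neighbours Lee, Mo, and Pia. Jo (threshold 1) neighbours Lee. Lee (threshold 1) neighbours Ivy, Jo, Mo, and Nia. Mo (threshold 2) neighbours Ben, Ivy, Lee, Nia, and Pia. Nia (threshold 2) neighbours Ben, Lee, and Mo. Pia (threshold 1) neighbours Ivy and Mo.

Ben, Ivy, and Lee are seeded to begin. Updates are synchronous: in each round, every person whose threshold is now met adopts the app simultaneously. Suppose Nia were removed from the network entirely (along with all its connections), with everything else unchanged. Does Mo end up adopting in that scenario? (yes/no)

yes

With Nia removed:
Round 1 — Ben, Ivy, Lee adopt the app (initial).
Round 2 — checking thresholds:
  Jo: 1 of 1 neighbours ≥ 1, adopts the app.
  Mo: 3 of 4 neighbours ≥ 2, adopts the app.
  Pia: 1 of 2 neighbours ≥ 1, adopts the app.
Round 3 — no new adoptions; cascade stops.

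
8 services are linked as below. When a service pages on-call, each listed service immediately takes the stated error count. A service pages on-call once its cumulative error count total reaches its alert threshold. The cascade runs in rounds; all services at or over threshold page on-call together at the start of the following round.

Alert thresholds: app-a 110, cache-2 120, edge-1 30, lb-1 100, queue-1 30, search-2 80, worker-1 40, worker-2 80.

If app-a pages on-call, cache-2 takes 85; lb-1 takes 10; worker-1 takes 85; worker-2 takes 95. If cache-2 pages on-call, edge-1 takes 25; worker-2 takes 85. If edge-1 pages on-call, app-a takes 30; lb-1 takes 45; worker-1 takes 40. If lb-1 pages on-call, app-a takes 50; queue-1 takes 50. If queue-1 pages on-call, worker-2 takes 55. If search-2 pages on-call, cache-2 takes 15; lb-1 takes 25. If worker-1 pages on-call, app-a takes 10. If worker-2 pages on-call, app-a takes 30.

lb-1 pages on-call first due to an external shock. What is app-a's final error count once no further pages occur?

50

Round 1 — lb-1 pages on-call (initial).
  app-a: +50 → 50 < 110
  queue-1: +50 → 50 ≥ 30
Round 2 — queue-1 pages on-call.
  worker-2: +55 → 55 < 80
No further pages.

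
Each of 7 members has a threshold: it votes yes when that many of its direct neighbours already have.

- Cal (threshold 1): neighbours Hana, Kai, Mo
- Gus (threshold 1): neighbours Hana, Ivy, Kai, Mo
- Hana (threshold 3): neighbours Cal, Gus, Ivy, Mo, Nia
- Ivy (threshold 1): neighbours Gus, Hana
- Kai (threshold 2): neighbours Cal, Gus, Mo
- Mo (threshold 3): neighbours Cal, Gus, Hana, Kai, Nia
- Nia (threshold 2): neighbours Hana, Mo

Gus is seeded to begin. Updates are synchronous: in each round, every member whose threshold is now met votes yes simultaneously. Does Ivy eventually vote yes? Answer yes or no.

Round 1 — Gus votes yes (initial).
Round 2 — checking thresholds:
  Hana: 1 of 5 neighbours < 3, holds.
  Ivy: 1 of 2 neighbours ≥ 1, votes yes.
  Kai: 1 of 3 neighbours < 2, holds.
  Mo: 1 of 5 neighbours < 3, holds.
Round 3 — no new yes votes; cascade stops.

yes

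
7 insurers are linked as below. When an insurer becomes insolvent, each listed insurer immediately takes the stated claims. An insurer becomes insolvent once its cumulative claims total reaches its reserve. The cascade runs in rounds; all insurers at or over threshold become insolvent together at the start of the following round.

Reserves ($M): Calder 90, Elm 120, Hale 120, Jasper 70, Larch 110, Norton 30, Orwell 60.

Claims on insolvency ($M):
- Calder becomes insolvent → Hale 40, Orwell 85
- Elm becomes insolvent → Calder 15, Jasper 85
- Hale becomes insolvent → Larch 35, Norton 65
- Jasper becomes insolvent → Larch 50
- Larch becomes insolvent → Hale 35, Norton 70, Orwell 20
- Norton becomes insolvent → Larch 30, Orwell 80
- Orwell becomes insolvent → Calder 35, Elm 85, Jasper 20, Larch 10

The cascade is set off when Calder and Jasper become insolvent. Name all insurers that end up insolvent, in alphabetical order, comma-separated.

Round 1 — Calder, Jasper become insolvent (initial).
  Hale: +40 → 40 < 120
  Larch: +50 → 50 < 110
  Orwell: +85 → 85 ≥ 60
Round 2 — Orwell becomes insolvent.
  Elm: +85 → 85 < 120
  Larch: +10 → 60 < 110
No further insolvencies.

Calder, Jasper, Orwell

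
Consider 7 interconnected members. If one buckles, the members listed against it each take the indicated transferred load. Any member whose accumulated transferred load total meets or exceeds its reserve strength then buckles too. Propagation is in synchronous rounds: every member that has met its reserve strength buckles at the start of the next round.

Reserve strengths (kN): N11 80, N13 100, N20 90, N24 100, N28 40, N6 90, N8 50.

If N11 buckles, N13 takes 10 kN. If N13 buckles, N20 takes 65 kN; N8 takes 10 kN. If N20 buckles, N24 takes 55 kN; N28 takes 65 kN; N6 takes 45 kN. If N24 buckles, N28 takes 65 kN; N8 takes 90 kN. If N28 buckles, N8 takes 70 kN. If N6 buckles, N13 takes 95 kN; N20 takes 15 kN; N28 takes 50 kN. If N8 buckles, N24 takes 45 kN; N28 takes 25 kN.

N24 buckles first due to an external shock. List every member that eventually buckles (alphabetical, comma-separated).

Round 1 — N24 buckles (initial).
  N28: +65 → 65 ≥ 40
  N8: +90 → 90 ≥ 50
Round 2 — N28, N8 buckle.
No further bucklings.

N24, N28, N8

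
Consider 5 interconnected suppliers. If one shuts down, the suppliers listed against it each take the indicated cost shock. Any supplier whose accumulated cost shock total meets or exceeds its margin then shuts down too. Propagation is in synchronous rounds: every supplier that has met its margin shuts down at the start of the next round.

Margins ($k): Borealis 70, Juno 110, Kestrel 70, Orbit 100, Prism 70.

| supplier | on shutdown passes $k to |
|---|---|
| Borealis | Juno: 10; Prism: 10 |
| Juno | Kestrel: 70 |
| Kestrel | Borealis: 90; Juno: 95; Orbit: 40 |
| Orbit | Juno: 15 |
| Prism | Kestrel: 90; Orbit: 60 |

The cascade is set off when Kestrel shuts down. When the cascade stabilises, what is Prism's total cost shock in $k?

Round 1 — Kestrel shuts down (initial).
  Borealis: +90 → 90 ≥ 70
  Juno: +95 → 95 < 110
  Orbit: +40 → 40 < 100
Round 2 — Borealis shuts down.
  Juno: +10 → 105 < 110
  Prism: +10 → 10 < 70
No further shutdowns.

10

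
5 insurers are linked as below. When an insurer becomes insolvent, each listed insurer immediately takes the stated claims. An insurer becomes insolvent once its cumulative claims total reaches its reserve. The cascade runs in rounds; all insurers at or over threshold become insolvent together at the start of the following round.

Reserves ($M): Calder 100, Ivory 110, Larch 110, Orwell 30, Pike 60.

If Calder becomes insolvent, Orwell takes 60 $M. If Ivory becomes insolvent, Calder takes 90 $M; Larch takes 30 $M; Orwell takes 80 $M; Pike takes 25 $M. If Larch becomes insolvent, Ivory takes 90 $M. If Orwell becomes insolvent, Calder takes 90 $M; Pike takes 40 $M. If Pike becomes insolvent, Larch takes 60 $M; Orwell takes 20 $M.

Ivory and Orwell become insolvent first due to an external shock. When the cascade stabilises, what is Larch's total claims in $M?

90

Round 1 — Ivory, Orwell become insolvent (initial).
  Calder: +90+90 → 180 ≥ 100
  Larch: +30 → 30 < 110
  Pike: +25+40 → 65 ≥ 60
Round 2 — Calder, Pike become insolvent.
  Larch: +60 → 90 < 110
No further insolvencies.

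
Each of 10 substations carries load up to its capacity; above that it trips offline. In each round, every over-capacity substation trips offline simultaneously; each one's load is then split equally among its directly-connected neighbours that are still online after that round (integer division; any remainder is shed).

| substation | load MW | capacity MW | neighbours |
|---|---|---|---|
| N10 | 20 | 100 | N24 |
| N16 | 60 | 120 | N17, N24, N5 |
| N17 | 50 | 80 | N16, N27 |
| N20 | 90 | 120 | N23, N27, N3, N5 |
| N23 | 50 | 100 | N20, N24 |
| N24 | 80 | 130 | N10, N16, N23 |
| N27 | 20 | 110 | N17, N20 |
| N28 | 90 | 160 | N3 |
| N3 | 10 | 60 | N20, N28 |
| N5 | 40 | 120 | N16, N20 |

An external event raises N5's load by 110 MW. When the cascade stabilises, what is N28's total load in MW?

155

Round 1 — N5 at 150 > 120. N5 trips offline.
  N5 sheds 150 MW to N16, N20: 75 each.
    N16: 60+75 = 135 > 120
    N20: 90+75 = 165 > 120
Round 2 — N16, N20 trip offline.
  N16 sheds 135 MW to N17, N24: 67 each (1 lost).
    N17: 50+67 = 117 > 80
    N24: 80+67 = 147 > 130
  N20 sheds 165 MW to N23, N27, N3: 55 each.
    N23: 50+55 = 105 > 100
    N27: 20+55 = 75 ≤ 110
    N3: 10+55 = 65 > 60
Round 3 — N17, N23, N24, N3 trip offline.
  N17 sheds 117 MW to N27: 117 each.
    N27: 75+117 = 192 > 110
  N23 sheds 105 MW: no online neighbours, lost.
  N24 sheds 147 MW to N10: 147 each.
    N10: 20+147 = 167 > 100
  N3 sheds 65 MW to N28: 65 each.
    N28: 90+65 = 155 ≤ 160
Round 4 — N10, N27 trip offline.
  N10 sheds 167 MW: no online neighbours, lost.
  N27 sheds 192 MW: no online neighbours, lost.
No further trips.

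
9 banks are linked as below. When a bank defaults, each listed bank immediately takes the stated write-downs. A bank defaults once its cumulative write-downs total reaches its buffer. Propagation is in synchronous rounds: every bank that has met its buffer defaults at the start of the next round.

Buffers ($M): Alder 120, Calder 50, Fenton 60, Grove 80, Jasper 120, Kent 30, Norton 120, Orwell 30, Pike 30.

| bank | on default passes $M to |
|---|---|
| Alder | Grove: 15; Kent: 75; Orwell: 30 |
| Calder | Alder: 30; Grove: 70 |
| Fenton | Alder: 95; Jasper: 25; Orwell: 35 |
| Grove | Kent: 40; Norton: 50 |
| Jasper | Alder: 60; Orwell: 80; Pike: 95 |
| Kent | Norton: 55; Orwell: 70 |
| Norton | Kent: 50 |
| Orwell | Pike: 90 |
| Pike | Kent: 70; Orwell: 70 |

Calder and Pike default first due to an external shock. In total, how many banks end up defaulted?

Round 1 — Calder, Pike default (initial).
  Alder: +30 → 30 < 120
  Grove: +70 → 70 < 80
  Kent: +70 → 70 ≥ 30
  Orwell: +70 → 70 ≥ 30
Round 2 — Kent, Orwell default.
  Norton: +55 → 55 < 120
No further defaults.

4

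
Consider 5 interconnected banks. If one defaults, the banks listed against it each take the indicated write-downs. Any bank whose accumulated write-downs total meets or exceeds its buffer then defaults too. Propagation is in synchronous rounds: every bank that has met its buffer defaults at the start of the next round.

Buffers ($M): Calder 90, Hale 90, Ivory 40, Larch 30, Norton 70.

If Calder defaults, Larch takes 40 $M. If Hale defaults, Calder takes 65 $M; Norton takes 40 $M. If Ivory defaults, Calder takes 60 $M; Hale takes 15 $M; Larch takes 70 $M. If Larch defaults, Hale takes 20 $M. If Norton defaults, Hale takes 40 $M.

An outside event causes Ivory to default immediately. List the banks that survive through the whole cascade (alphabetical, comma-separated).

Round 1 — Ivory defaults (initial).
  Calder: +60 → 60 < 90
  Hale: +15 → 15 < 90
  Larch: +70 → 70 ≥ 30
Round 2 — Larch defaults.
  Hale: +20 → 35 < 90
No further defaults.

Calder, Hale, Norton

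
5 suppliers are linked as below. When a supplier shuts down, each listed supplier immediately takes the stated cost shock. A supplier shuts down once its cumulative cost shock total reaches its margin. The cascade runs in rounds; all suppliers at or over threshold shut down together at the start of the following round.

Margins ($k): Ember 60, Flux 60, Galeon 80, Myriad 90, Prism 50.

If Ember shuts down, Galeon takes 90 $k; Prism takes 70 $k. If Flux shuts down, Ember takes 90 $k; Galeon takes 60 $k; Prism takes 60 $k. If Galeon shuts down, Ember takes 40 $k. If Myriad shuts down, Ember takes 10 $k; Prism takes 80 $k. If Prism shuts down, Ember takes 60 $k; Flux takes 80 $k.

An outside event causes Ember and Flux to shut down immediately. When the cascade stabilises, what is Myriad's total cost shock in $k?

Round 1 — Ember, Flux shut down (initial).
  Galeon: +90+60 → 150 ≥ 80
  Prism: +70+60 → 130 ≥ 50
Round 2 — Galeon, Prism shut down.
No further shutdowns.

0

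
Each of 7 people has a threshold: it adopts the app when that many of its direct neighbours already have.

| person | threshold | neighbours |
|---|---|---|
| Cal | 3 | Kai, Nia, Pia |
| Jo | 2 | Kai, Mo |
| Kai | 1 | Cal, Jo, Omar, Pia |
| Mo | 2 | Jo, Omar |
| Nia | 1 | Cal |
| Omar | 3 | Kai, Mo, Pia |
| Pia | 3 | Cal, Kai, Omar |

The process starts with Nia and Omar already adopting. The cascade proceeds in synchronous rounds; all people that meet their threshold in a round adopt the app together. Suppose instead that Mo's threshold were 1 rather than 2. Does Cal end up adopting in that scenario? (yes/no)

With Mo's threshold at 1:
Round 1 — Nia, Omar adopt the app (initial).
Round 2 — checking thresholds:
  Cal: 1 of 3 neighbours < 3, below threshold.
  Kai: 1 of 4 neighbours ≥ 1, adopts the app.
  Mo: 1 of 2 neighbours ≥ 1, adopts the app.
  Pia: 1 of 3 neighbours < 3, below threshold.
Round 3 — checking thresholds:
  Cal: 2 of 3 neighbours < 3, below threshold.
  Jo: 2 of 2 neighbours ≥ 2, adopts the app.
  Pia: 2 of 3 neighbours < 3, below threshold.
Round 4 — no new adoptions; cascade stops.

no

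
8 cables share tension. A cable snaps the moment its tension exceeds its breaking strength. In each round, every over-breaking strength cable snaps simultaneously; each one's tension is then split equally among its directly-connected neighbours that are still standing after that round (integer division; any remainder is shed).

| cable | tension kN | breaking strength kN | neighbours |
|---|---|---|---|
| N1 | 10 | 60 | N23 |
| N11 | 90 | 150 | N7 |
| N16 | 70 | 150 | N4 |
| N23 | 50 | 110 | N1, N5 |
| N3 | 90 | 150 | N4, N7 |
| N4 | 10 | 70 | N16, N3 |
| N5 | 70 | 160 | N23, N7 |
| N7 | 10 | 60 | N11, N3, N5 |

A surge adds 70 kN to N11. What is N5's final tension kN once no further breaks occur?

Round 1 — N11 at 160 > 150. N11 snaps.
  N11 sheds 160 kN to N7: 160 each.
    N7: 10+160 = 170 > 60
Round 2 — N7 snaps.
  N7 sheds 170 kN to N3, N5: 85 each.
    N3: 90+85 = 175 > 150
    N5: 70+85 = 155 ≤ 160
Round 3 — N3 snaps.
  N3 sheds 175 kN to N4: 175 each.
    N4: 10+175 = 185 > 70
Round 4 — N4 snaps.
  N4 sheds 185 kN to N16: 185 each.
    N16: 70+185 = 255 > 150
Round 5 — N16 snaps.
  N16 sheds 255 kN: no online neighbours, lost.
No further breaks.

155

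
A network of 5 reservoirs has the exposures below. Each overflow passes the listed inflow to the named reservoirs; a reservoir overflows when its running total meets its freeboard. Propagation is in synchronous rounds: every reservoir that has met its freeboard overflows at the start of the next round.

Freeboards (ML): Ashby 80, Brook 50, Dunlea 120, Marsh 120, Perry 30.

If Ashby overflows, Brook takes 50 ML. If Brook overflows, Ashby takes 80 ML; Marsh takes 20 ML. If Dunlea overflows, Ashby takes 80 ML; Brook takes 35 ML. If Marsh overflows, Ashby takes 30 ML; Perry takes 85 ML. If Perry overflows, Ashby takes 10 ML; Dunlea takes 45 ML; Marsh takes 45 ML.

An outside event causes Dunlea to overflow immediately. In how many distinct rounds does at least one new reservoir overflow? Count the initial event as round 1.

3

Round 1 — Dunlea overflows (initial).
  Ashby: +80 → 80 ≥ 80
  Brook: +35 → 35 < 50
Round 2 — Ashby overflows.
  Brook: +50 → 85 ≥ 50
Round 3 — Brook overflows.
  Marsh: +20 → 20 < 120
No further overflows.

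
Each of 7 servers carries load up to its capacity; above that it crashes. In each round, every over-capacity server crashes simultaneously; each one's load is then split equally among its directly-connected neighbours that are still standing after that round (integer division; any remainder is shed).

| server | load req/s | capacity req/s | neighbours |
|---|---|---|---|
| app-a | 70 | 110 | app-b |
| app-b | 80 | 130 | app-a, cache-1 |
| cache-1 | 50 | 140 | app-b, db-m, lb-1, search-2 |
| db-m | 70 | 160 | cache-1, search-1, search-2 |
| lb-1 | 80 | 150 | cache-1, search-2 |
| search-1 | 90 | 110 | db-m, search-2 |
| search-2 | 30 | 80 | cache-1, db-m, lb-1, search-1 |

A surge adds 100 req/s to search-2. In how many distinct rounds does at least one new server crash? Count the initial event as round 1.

Round 1 — search-2 at 130 > 80. search-2 crashes.
  search-2 sheds 130 req/s to cache-1, db-m, lb-1, search-1: 32 each (2 lost).
    cache-1: 50+32 = 82 ≤ 140
    db-m: 70+32 = 102 ≤ 160
    lb-1: 80+32 = 112 ≤ 150
    search-1: 90+32 = 122 > 110
Round 2 — search-1 crashes.
  search-1 sheds 122 req/s to db-m: 122 each.
    db-m: 102+122 = 224 > 160
Round 3 — db-m crashes.
  db-m sheds 224 req/s to cache-1: 224 each.
    cache-1: 82+224 = 306 > 140
Round 4 — cache-1 crashes.
  cache-1 sheds 306 req/s to app-b, lb-1: 153 each.
    app-b: 80+153 = 233 > 130
    lb-1: 112+153 = 265 > 150
Round 5 — app-b, lb-1 crash.
  app-b sheds 233 req/s to app-a: 233 each.
    app-a: 70+233 = 303 > 110
  lb-1 sheds 265 req/s: no online neighbours, lost.
Round 6 — app-a crashes.
  app-a sheds 303 req/s: no online neighbours, lost.
No further crashes.

6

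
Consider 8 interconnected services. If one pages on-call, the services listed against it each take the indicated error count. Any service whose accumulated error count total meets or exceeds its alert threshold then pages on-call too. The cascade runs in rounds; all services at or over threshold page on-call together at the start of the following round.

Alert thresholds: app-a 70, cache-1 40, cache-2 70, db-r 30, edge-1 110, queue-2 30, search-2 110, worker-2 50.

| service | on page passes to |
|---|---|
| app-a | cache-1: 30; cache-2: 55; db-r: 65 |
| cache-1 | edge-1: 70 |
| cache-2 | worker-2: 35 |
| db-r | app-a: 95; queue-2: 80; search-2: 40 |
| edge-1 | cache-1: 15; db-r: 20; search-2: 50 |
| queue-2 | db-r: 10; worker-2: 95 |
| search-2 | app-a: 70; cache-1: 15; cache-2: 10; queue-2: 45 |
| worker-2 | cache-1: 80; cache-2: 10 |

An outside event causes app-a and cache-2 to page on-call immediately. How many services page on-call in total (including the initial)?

6

Round 1 — app-a, cache-2 page on-call (initial).
  cache-1: +30 → 30 < 40
  db-r: +65 → 65 ≥ 30
  worker-2: +35 → 35 < 50
Round 2 — db-r pages on-call.
  queue-2: +80 → 80 ≥ 30
  search-2: +40 → 40 < 110
Round 3 — queue-2 pages on-call.
  worker-2: +95 → 130 ≥ 50
Round 4 — worker-2 pages on-call.
  cache-1: +80 → 110 ≥ 40
Round 5 — cache-1 pages on-call.
  edge-1: +70 → 70 < 110
No further pages.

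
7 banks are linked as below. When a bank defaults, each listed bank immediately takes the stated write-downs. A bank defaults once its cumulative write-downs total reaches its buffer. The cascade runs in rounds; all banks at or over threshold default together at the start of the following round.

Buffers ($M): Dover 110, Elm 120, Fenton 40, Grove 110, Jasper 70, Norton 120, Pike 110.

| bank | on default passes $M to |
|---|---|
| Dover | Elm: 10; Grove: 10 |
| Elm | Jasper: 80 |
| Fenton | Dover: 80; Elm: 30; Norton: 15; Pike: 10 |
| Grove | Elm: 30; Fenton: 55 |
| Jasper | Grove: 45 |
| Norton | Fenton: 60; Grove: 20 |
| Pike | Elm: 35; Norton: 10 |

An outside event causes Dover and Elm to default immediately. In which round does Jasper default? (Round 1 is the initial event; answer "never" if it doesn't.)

2

Round 1 — Dover, Elm default (initial).
  Grove: +10 → 10 < 110
  Jasper: +80 → 80 ≥ 70
Round 2 — Jasper defaults.
  Grove: +45 → 55 < 110
No further defaults.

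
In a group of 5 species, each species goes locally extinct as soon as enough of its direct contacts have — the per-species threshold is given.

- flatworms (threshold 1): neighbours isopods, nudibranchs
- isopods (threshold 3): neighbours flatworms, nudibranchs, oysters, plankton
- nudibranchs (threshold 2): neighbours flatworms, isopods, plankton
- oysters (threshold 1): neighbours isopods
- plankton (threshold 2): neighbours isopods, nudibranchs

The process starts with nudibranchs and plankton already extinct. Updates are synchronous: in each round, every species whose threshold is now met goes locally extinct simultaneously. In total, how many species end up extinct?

Round 1 — nudibranchs, plankton go locally extinct (initial).
Round 2 — checking thresholds:
  flatworms: 1 of 2 neighbours ≥ 1, goes locally extinct.
  isopods: 2 of 4 neighbours < 3, below threshold.
Round 3 — checking thresholds:
  isopods: 3 of 4 neighbours ≥ 3, goes locally extinct.
Round 4 — checking thresholds:
  oysters: 1 of 1 neighbours ≥ 1, goes locally extinct.
Round 5 — no new extinctions; cascade stops.

5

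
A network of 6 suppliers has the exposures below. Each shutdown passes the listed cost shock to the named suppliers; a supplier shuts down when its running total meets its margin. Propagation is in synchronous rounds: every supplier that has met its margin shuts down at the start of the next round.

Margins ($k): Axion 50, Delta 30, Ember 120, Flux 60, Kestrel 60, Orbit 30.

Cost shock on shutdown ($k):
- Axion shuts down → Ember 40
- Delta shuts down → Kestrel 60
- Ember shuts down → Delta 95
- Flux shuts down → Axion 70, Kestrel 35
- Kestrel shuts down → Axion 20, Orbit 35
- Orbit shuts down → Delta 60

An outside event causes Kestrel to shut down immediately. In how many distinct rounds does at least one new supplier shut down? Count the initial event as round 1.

Round 1 — Kestrel shuts down (initial).
  Axion: +20 → 20 < 50
  Orbit: +35 → 35 ≥ 30
Round 2 — Orbit shuts down.
  Delta: +60 → 60 ≥ 30
Round 3 — Delta shuts down.
No further shutdowns.

3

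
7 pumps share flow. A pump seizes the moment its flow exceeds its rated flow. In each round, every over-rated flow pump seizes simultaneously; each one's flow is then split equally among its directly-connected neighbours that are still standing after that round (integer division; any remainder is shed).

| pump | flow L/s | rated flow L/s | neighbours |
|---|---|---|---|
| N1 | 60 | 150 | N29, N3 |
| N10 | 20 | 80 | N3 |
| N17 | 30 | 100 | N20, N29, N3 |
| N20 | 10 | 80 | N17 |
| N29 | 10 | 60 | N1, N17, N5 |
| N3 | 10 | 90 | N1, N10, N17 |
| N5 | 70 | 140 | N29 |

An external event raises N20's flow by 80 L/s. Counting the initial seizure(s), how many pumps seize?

3

Round 1 — N20 at 90 > 80. N20 seizes.
  N20 sheds 90 L/s to N17: 90 each.
    N17: 30+90 = 120 > 100
Round 2 — N17 seizes.
  N17 sheds 120 L/s to N29, N3: 60 each.
    N29: 10+60 = 70 > 60
    N3: 10+60 = 70 ≤ 90
Round 3 — N29 seizes.
  N29 sheds 70 L/s to N1, N5: 35 each.
    N1: 60+35 = 95 ≤ 150
    N5: 70+35 = 105 ≤ 140
No further seizures.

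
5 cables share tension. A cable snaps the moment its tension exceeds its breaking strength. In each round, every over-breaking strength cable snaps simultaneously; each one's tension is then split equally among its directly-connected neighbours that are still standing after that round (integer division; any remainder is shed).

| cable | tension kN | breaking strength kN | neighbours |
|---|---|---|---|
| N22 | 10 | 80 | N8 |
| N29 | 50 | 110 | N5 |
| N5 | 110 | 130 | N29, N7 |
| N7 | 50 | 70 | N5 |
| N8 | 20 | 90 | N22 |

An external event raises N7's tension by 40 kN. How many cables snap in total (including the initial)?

Round 1 — N7 at 90 > 70. N7 snaps.
  N7 sheds 90 kN to N5: 90 each.
    N5: 110+90 = 200 > 130
Round 2 — N5 snaps.
  N5 sheds 200 kN to N29: 200 each.
    N29: 50+200 = 250 > 110
Round 3 — N29 snaps.
  N29 sheds 250 kN: no online neighbours, lost.
No further breaks.

3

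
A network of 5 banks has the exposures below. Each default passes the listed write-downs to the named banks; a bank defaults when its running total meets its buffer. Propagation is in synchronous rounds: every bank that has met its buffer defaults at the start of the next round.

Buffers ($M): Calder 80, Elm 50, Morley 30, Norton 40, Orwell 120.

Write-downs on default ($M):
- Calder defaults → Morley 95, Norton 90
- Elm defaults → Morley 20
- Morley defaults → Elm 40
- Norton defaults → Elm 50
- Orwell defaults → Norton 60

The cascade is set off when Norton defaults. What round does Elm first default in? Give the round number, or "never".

Round 1 — Norton defaults (initial).
  Elm: +50 → 50 ≥ 50
Round 2 — Elm defaults.
  Morley: +20 → 20 < 30
No further defaults.

2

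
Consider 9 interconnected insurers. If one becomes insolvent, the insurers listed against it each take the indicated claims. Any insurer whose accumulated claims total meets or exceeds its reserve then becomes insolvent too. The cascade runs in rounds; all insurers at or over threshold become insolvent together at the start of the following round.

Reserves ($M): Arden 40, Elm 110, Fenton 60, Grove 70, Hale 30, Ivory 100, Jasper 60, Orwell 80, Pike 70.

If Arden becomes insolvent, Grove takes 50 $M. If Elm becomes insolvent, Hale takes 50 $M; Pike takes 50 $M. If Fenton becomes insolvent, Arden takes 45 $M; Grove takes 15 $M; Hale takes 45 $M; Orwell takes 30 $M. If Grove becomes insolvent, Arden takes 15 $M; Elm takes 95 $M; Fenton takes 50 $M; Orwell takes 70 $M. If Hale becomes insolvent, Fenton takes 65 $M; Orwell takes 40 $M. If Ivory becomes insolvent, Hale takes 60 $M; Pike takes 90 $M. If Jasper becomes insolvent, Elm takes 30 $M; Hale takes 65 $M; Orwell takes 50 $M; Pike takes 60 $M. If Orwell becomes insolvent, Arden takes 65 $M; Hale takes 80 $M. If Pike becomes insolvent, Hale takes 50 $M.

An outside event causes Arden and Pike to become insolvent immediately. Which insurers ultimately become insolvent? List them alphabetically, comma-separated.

Arden, Fenton, Hale, Pike

Round 1 — Arden, Pike become insolvent (initial).
  Grove: +50 → 50 < 70
  Hale: +50 → 50 ≥ 30
Round 2 — Hale becomes insolvent.
  Fenton: +65 → 65 ≥ 60
  Orwell: +40 → 40 < 80
Round 3 — Fenton becomes insolvent.
  Grove: +15 → 65 < 70
  Orwell: +30 → 70 < 80
No further insolvencies.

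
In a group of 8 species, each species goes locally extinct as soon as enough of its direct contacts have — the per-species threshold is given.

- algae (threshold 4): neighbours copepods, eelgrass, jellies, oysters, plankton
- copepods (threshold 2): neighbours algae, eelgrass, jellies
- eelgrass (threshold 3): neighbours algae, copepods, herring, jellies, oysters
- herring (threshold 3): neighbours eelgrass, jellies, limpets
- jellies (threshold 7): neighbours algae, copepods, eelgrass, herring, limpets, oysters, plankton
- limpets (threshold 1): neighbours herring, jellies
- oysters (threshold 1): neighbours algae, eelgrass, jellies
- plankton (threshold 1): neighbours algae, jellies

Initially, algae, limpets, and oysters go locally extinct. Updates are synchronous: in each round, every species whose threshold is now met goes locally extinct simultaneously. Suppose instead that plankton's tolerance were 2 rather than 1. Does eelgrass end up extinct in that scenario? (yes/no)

no

With plankton's tolerance at 2:
Round 1 — algae, limpets, oysters go locally extinct (initial).
Round 2 — no new extinctions; cascade stops.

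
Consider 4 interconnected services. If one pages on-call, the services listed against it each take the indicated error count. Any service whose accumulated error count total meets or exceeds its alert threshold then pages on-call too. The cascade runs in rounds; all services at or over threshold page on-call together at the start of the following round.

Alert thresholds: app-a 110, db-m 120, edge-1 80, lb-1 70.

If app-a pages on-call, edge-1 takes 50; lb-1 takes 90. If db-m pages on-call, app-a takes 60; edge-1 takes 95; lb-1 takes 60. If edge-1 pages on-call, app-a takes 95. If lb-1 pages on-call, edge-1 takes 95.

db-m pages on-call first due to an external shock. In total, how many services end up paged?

Round 1 — db-m pages on-call (initial).
  app-a: +60 → 60 < 110
  edge-1: +95 → 95 ≥ 80
  lb-1: +60 → 60 < 70
Round 2 — edge-1 pages on-call.
  app-a: +95 → 155 ≥ 110
Round 3 — app-a pages on-call.
  lb-1: +90 → 150 ≥ 70
Round 4 — lb-1 pages on-call.
No further pages.

4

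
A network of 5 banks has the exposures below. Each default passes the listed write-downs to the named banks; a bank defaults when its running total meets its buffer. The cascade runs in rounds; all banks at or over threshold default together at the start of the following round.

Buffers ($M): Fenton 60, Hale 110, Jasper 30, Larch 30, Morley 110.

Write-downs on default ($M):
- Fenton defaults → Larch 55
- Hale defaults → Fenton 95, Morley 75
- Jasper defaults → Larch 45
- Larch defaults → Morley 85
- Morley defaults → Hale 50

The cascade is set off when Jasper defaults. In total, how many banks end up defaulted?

2

Round 1 — Jasper defaults (initial).
  Larch: +45 → 45 ≥ 30
Round 2 — Larch defaults.
  Morley: +85 → 85 < 110
No further defaults.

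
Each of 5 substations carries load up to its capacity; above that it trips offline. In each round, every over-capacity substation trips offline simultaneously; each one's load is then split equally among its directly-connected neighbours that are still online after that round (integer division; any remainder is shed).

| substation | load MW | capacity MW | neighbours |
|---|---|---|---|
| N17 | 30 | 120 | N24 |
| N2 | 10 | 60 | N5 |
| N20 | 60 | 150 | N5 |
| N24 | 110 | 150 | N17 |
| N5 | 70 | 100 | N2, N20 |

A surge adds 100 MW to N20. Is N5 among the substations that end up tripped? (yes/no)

Round 1 — N20 at 160 > 150. N20 trips offline.
  N20 sheds 160 MW to N5: 160 each.
    N5: 70+160 = 230 > 100
Round 2 — N5 trips offline.
  N5 sheds 230 MW to N2: 230 each.
    N2: 10+230 = 240 > 60
Round 3 — N2 trips offline.
  N2 sheds 240 MW: no online neighbours, lost.
No further trips.

yes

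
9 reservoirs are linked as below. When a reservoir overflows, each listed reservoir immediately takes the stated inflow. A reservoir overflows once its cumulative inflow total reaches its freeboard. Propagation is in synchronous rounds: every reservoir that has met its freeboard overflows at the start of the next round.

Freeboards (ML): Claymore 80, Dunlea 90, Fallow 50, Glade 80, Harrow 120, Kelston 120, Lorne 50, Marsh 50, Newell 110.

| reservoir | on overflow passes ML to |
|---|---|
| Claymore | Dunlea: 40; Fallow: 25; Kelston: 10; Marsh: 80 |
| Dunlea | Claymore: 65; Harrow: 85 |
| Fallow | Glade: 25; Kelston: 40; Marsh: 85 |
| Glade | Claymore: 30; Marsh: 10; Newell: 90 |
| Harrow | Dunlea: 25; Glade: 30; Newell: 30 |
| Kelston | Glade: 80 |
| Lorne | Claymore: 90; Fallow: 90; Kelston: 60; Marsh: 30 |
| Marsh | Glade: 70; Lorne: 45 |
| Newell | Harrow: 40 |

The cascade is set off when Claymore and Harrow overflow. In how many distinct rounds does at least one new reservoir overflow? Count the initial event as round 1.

4

Round 1 — Claymore, Harrow overflow (initial).
  Dunlea: +40+25 → 65 < 90
  Fallow: +25 → 25 < 50
  Glade: +30 → 30 < 80
  Kelston: +10 → 10 < 120
  Marsh: +80 → 80 ≥ 50
  Newell: +30 → 30 < 110
Round 2 — Marsh overflows.
  Glade: +70 → 100 ≥ 80
  Lorne: +45 → 45 < 50
Round 3 — Glade overflows.
  Newell: +90 → 120 ≥ 110
Round 4 — Newell overflows.
No further overflows.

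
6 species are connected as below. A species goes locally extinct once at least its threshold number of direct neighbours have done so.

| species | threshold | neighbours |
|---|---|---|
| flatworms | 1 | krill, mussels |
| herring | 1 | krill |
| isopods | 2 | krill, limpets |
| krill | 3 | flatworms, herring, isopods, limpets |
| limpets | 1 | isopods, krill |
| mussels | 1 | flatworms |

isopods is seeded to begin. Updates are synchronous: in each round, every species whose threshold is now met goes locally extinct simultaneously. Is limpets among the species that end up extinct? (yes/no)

yes

Round 1 — isopods goes locally extinct (initial).
Round 2 — checking thresholds:
  krill: 1 of 4 neighbours < 3, holds.
  limpets: 1 of 2 neighbours ≥ 1, goes locally extinct.
Round 3 — no new extinctions; cascade stops.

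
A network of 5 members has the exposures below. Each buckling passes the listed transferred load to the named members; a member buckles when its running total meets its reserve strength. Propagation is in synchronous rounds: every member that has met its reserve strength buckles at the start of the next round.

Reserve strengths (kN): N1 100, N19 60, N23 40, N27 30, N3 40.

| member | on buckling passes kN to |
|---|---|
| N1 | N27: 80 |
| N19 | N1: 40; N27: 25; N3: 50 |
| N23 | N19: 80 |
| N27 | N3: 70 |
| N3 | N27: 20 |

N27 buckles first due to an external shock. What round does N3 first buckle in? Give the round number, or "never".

Round 1 — N27 buckles (initial).
  N3: +70 → 70 ≥ 40
Round 2 — N3 buckles.
No further bucklings.

2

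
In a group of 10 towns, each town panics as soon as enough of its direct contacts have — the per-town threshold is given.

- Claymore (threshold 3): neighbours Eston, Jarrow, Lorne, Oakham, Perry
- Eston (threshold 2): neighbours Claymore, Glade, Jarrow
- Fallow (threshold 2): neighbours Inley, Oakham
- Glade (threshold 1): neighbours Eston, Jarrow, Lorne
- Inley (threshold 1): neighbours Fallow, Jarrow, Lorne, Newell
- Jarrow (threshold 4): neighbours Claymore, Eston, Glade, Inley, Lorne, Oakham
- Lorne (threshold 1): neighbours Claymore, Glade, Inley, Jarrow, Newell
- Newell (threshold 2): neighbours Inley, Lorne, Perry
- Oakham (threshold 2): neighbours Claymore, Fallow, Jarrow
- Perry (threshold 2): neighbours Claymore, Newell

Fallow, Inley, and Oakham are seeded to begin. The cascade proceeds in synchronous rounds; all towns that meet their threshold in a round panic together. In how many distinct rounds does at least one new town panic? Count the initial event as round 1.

Round 1 — Fallow, Inley, Oakham panic (initial).
Round 2 — checking thresholds:
  Claymore: 1 of 5 neighbours < 3, below threshold.
  Jarrow: 2 of 6 neighbours < 4, below threshold.
  Lorne: 1 of 5 neighbours ≥ 1, panics.
  Newell: 1 of 3 neighbours < 2, below threshold.
Round 3 — checking thresholds:
  Claymore: 2 of 5 neighbours < 3, below threshold.
  Glade: 1 of 3 neighbours ≥ 1, panics.
  Jarrow: 3 of 6 neighbours < 4, below threshold.
  Newell: 2 of 3 neighbours ≥ 2, panics.
Round 4 — checking thresholds:
  Claymore: 2 of 5 neighbours < 3, below threshold.
  Eston: 1 of 3 neighbours < 2, below threshold.
  Jarrow: 4 of 6 neighbours ≥ 4, panics.
  Perry: 1 of 2 neighbours < 2, below threshold.
Round 5 — checking thresholds:
  Claymore: 3 of 5 neighbours ≥ 3, panics.
  Eston: 2 of 3 neighbours ≥ 2, panics.
  Perry: 1 of 2 neighbours < 2, below threshold.
Round 6 — checking thresholds:
  Perry: 2 of 2 neighbours ≥ 2, panics.
Round 7 — no new panics; cascade stops.

6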